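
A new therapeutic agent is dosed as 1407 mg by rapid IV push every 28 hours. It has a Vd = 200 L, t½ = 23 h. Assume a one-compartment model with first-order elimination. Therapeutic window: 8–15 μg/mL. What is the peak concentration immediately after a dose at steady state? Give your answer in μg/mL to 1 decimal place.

Over one 28-h interval, 28/23 ≈ 1.2174 half-lives elapse, leaving f ≈ 0.4301 of each dose.
Accumulation ratio R = 1/(1 − f) ≈ 1/0.5699 ≈ 1.7547.
Each bolus raises the concentration by D/Vd = 1407/200 ≈ 7.035 μg/mL.
Steady-state peak Cmax,ss = C₀·R ≈ 7.035 × 1.7547 ≈ 12.344 μg/mL.
Peak 12.3 μg/mL vs MTC 15 μg/mL: below toxic threshold.

12.3 μg/mL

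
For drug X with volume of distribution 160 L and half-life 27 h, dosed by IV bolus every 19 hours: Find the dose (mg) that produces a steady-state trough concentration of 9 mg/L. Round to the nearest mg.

τ/t½ = 19/27 ≈ 0.7037, so f = (1/2)^(19/27) ≈ 0.613994.
Cmin,ss = (D/Vd)·f/(1−f), so D = Cmin,ss·Vd·(1−f)/f.
D = 9 × 160 × (1−f)/f ≈ 9 × 160 × 0.62868 ≈ 905.30 mg.

905 mg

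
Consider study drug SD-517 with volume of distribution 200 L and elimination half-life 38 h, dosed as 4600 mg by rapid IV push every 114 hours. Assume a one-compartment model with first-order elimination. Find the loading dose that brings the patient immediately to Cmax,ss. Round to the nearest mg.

5257 mg

f = (1/2)^(114/38) ≈ 0.125000; accumulation ratio R = 1/(1−f) ≈ 1.14286.
Loading dose to hit Cmax,ss on first dose: D_load = D_maint·R ≈ 4600 × 1.14286 ≈ 5257.16 mg.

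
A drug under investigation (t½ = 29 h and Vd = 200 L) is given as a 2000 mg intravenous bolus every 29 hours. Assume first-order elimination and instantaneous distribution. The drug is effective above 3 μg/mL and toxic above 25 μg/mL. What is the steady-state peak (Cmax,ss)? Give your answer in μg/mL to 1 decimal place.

20.0 μg/mL

τ = 29 h = 1 half-life, so f = (1/2)^1 = 0.5.
Accumulation ratio R = 1/(1 − f) = 1/0.5 = 2/1.
Single-dose peak C₀ = D/Vd = 2000/200 = 10 μg/mL.
Steady-state peak Cmax,ss = C₀·R = 10 × 2/1 ≈ 20.000 μg/mL.
Peak 20.0 μg/mL vs MTC 25 μg/mL: below toxic threshold.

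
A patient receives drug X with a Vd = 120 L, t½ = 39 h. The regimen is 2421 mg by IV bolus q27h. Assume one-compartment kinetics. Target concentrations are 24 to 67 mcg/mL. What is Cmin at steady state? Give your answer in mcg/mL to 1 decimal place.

32.8 mcg/mL

k = ln2/t½ = ln2/39 ≈ 0.017773 h⁻¹; fraction remaining f = e^(−kτ) = e^(−0.017773×27) ≈ 0.6189.
At steady state, accumulation factor R = 1/(1 − e^(−kτ)) ≈ 2.6240.
Single-dose peak C₀ = D/Vd = 2421/120 ≈ 20.175 mcg/mL.
Cmax,ss = C₀/(1 − f) ≈ 20.175/0.3811 ≈ 52.939 mcg/mL.
Steady-state trough Cmin,ss = Cmax,ss·f ≈ 52.939 × 0.6189 ≈ 32.764 mcg/mL.
Trough 32.8 mcg/mL vs MEC 24 mcg/mL: adequate.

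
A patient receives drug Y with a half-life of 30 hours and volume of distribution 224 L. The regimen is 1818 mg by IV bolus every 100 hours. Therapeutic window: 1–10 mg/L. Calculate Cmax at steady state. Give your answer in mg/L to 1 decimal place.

9.0 mg/L

Over one 100-h interval, 100/30 ≈ 3.3333 half-lives elapse, leaving f ≈ 0.0992 of each dose.
At steady state, accumulation factor R = 1/(1 − e^(−kτ)) ≈ 1.1101.
Each bolus raises the concentration by D/Vd = 1818/224 ≈ 8.116 mg/L.
Cmax,ss = C₀/(1 − f) ≈ 8.116/0.9008 ≈ 9.010 mg/L.
Peak 9.0 mg/L vs MTC 10 mg/L: below toxic threshold.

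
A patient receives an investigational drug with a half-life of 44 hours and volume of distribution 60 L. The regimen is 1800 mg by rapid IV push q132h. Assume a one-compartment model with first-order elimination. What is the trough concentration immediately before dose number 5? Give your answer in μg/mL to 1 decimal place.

4.3 μg/mL

f = (1/2)^(τ/t½) = (1/2)^(132/44) ≈ 0.1250.
C₀ = D/Vd = 1800/60 ≈ 30.000 μg/mL.
Before the 5th dose, 4 doses have been given. Superposition: Cmin = C₀·(f + f² + … + f^4).
≈ 30.000 × (0.1250 + 0.0156 + 0.0020 + 0.0002) ≈ 30.000 × 0.1428 ≈ 4.284 μg/mL.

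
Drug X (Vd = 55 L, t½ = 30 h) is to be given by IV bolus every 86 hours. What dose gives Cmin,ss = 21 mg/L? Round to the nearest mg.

7269 mg

τ/t½ = 86/30 ≈ 2.8667, so f = (1/2)^(86/30) ≈ 0.137103.
Cmin,ss = (D/Vd)·f/(1−f), so D = Cmin,ss·Vd·(1−f)/f.
D = 21 × 55 × (1−f)/f ≈ 21 × 55 × 6.29379 ≈ 7269.33 mg.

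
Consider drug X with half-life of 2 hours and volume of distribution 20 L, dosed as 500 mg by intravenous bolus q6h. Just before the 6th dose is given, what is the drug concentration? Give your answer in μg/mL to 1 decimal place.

3.6 μg/mL

f = (1/2)^(τ/t½) = (1/2)^(6/2) ≈ 0.1250.
C₀ = D/Vd = 500/20 ≈ 25.000 μg/mL.
Before the 6th dose, 5 doses have been given. Superposition: Cmin = C₀·(f + f² + … + f^5).
≈ 25.000 × (0.1250 + 0.0156 + 0.0020 + 0.0002 + 0.0000) ≈ 25.000 × 0.1428 ≈ 3.570 μg/mL.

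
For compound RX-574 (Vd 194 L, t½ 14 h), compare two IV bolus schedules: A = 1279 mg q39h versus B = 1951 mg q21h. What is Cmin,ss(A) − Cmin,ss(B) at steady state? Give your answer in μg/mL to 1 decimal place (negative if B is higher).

Regimen A: f = (1/2)^(39/14) ≈ 0.1450; Cmin,ss = (1279/194)·f/(1−f) ≈ 1.118 μg/mL.
Regimen B: f = (1/2)^(21/14) ≈ 0.3536; Cmin,ss = (1951/194)·f/(1−f) ≈ 5.501 μg/mL.
Difference ≈ 1.118 − 5.501 ≈ -4.383 μg/mL.

-4.4 μg/mL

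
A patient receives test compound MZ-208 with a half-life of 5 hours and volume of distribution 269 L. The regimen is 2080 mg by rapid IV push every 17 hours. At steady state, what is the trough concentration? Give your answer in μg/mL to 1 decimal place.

0.8 μg/mL

Over one 17-h interval, 17/5 ≈ 3.4 half-lives elapse, leaving f ≈ 0.0947 of each dose.
Single-dose peak C₀ = D/Vd = 2080/269 ≈ 7.732 μg/mL.
Steady-state trough Cmin,ss = C₀·f/(1−f) ≈ 7.732 × 0.0947/0.9053 ≈ 0.809 μg/mL.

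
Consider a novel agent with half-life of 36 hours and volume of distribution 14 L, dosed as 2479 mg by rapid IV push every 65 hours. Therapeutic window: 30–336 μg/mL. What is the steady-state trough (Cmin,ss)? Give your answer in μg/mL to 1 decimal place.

k = ln2/t½ = ln2/36 ≈ 0.019254 h⁻¹; fraction remaining f = e^(−kτ) = e^(−0.019254×65) ≈ 0.2861.
Each bolus raises the concentration by D/Vd = 2479/14 ≈ 177.071 μg/mL.
Steady-state trough Cmin,ss = C₀·f/(1−f) ≈ 177.071 × 0.2861/0.7139 ≈ 70.962 μg/mL.
Trough 71.0 μg/mL vs MEC 30 μg/mL: adequate.

71.0 μg/mL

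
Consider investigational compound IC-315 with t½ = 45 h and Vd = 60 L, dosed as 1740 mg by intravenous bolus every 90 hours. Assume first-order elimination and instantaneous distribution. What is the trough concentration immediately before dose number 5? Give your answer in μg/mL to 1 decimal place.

f = (1/2)^(τ/t½) = (1/2)^(90/45) ≈ 0.2500.
C₀ = D/Vd = 1740/60 ≈ 29.000 μg/mL.
Before the 5th dose, 4 doses have been given. Superposition: Cmin = C₀·(f + f² + … + f^4).
≈ 29.000 × (0.2500 + 0.0625 + 0.0156 + 0.0039) ≈ 29.000 × 0.3320 ≈ 9.628 μg/mL.

9.6 μg/mL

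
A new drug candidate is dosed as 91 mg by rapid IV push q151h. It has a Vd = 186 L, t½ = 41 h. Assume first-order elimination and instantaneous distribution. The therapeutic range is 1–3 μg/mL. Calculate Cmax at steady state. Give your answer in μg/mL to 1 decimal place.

Over one 151-h interval, 151/41 ≈ 3.6829 half-lives elapse, leaving f ≈ 0.0779 of each dose.
At steady state, accumulation factor R = 1/(1 − e^(−kτ)) ≈ 1.0845.
Each bolus raises the concentration by D/Vd = 91/186 ≈ 0.489 μg/mL.
Steady-state peak Cmax,ss = C₀·R ≈ 0.489 × 1.0845 ≈ 0.530 μg/mL.
Peak 0.5 μg/mL vs MTC 3 μg/mL: below toxic threshold.

0.5 μg/mL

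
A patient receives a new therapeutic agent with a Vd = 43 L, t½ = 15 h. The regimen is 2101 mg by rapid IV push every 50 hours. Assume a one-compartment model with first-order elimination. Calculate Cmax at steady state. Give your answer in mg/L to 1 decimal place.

Over one 50-h interval, 50/15 ≈ 3.3333 half-lives elapse, leaving f ≈ 0.0992 of each dose.
At steady state, accumulation factor R = 1/(1 − e^(−kτ)) ≈ 1.1101.
Single-dose peak C₀ = D/Vd = 2101/43 ≈ 48.860 mg/L.
Steady-state peak Cmax,ss = C₀·R ≈ 48.860 × 1.1101 ≈ 54.239 mg/L.

54.2 mg/L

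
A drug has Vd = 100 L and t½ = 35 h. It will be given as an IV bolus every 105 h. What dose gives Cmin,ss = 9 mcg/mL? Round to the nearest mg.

τ/t½ = 105/35 ≈ 3, so f = (1/2)^(105/35) ≈ 0.125000.
Cmin,ss = (D/Vd)·f/(1−f), so D = Cmin,ss·Vd·(1−f)/f.
D = 9 × 100 × (1−f)/f ≈ 9 × 100 × 7.00000 ≈ 6300.00 mg.

6300 mg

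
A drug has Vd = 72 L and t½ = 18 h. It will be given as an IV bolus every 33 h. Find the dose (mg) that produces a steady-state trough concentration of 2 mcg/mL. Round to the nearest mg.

τ/t½ = 33/18 ≈ 1.8333, so f = (1/2)^(33/18) ≈ 0.280616.
Cmin,ss = (D/Vd)·f/(1−f), so D = Cmin,ss·Vd·(1−f)/f.
D = 2 × 72 × (1−f)/f ≈ 2 × 72 × 2.56359 ≈ 369.16 mg.

369 mg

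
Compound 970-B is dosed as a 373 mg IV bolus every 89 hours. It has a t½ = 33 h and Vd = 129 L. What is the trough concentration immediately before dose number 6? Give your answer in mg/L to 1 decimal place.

f = (1/2)^(τ/t½) = (1/2)^(89/33) ≈ 0.1542.
C₀ = D/Vd = 373/129 ≈ 2.891 mg/L.
Before the 6th dose, 5 doses have been given. Superposition: Cmin = C₀·(f + f² + … + f^5).
≈ 2.891 × (0.1542 + 0.0238 + 0.0037 + 0.0006 + 0.0001) ≈ 2.891 × 0.1824 ≈ 0.527 mg/L.

0.5 mg/L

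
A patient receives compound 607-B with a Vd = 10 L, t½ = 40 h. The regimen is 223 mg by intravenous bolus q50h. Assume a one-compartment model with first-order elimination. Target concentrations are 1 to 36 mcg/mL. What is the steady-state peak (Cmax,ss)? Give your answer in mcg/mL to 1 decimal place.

38.5 mcg/mL

k = ln2/t½ = ln2/40 ≈ 0.017329 h⁻¹; fraction remaining f = e^(−kτ) = e^(−0.017329×50) ≈ 0.4204.
At steady state, accumulation factor R = 1/(1 − e^(−kτ)) ≈ 1.7253.
Single-dose peak C₀ = D/Vd = 223/10 ≈ 22.300 mcg/mL.
Cmax,ss = C₀/(1 − f) ≈ 22.300/0.5796 ≈ 38.475 mcg/mL.
Peak 38.5 mcg/mL vs MTC 36 mcg/mL: exceeds toxic threshold.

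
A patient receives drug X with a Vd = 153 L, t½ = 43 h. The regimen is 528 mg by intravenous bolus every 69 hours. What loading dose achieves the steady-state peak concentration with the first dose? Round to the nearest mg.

f = (1/2)^(69/43) ≈ 0.328815; accumulation ratio R = 1/(1−f) ≈ 1.48990.
Loading dose to hit Cmax,ss on first dose: D_load = D_maint·R ≈ 528 × 1.48990 ≈ 786.67 mg.

787 mg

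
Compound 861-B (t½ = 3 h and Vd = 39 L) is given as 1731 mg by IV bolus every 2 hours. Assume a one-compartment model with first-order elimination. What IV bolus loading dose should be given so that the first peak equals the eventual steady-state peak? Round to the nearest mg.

f = (1/2)^(2/3) ≈ 0.629961; accumulation ratio R = 1/(1−f) ≈ 2.70242.
Loading dose to hit Cmax,ss on first dose: D_load = D_maint·R ≈ 1731 × 2.70242 ≈ 4677.89 mg.

4678 mg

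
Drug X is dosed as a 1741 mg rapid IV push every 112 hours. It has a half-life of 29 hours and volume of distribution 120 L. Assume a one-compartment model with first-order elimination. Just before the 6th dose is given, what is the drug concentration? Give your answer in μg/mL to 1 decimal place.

f = (1/2)^(τ/t½) = (1/2)^(112/29) ≈ 0.0688.
C₀ = D/Vd = 1741/120 ≈ 14.508 μg/mL.
Before the 6th dose, 5 doses have been given. Superposition: Cmin = C₀·(f + f² + … + f^5).
≈ 14.508 × (0.0688 + 0.0047 + 0.0003 + 0.0000 + 0.0000) ≈ 14.508 × 0.0738 ≈ 1.071 μg/mL.

1.1 μg/mL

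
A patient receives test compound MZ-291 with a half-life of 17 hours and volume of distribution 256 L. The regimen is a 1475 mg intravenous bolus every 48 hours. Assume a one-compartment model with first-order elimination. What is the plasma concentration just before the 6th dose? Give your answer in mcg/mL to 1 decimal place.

f = (1/2)^(τ/t½) = (1/2)^(48/17) ≈ 0.1413.
C₀ = D/Vd = 1475/256 ≈ 5.762 mcg/mL.
Before the 6th dose, 5 doses have been given. Superposition: Cmin = C₀·(f + f² + … + f^5).
≈ 5.762 × (0.1413 + 0.0200 + 0.0028 + 0.0004 + 0.0001) ≈ 5.762 × 0.1646 ≈ 0.948 mcg/mL.

0.9 mcg/mL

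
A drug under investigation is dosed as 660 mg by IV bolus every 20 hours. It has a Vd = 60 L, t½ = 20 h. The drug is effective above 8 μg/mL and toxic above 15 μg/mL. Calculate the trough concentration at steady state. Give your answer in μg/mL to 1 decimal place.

The dosing interval is 1 half-life, so f = 2^(−1) = 0.5.
At steady state, R = 1/(1 − 0.5) = 2/1.
Single-dose peak C₀ = D/Vd = 660/60 = 11 μg/mL.
Steady-state peak Cmax,ss = C₀·R = 11 × 2/1 ≈ 22.000 μg/mL.
Steady-state trough Cmin,ss = Cmax,ss·f ≈ 22.000 × 0.5 ≈ 11.000 μg/mL.
Trough 11.0 μg/mL vs MEC 8 μg/mL: adequate.

11.0 μg/mL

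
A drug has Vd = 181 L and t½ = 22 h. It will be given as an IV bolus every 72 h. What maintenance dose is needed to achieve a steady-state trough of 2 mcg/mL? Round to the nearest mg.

3137 mg

τ/t½ = 72/22 ≈ 3.2727, so f = (1/2)^(72/22) ≈ 0.103469.
Cmin,ss = (D/Vd)·f/(1−f), so D = Cmin,ss·Vd·(1−f)/f.
D = 2 × 181 × (1−f)/f ≈ 2 × 181 × 8.66473 ≈ 3136.63 mg.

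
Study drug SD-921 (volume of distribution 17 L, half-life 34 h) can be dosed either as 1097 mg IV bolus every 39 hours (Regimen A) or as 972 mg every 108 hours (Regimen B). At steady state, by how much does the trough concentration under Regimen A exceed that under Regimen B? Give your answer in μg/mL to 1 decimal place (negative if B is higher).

Regimen A: f = (1/2)^(39/34) ≈ 0.4515; Cmin,ss = (1097/17)·f/(1−f) ≈ 53.118 μg/mL.
Regimen B: f = (1/2)^(108/34) ≈ 0.1106; Cmin,ss = (972/17)·f/(1−f) ≈ 7.110 μg/mL.
Difference ≈ 53.118 − 7.110 ≈ 46.008 μg/mL.

46.0 μg/mL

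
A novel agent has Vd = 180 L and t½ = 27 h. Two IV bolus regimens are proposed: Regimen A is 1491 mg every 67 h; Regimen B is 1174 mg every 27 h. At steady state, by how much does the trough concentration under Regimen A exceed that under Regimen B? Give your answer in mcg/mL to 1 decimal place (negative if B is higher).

-4.7 mcg/mL

Regimen A: f = (1/2)^(67/27) ≈ 0.1791; Cmin,ss = (1491/180)·f/(1−f) ≈ 1.807 mcg/mL.
Regimen B: f = (1/2)^(27/27) ≈ 0.5000; Cmin,ss = (1174/180)·f/(1−f) ≈ 6.522 mcg/mL.
Difference ≈ 1.807 − 6.522 ≈ -4.715 mcg/mL.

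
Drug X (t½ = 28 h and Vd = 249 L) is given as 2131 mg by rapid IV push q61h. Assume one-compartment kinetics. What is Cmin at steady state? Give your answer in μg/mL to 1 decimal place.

Over one 61-h interval, 61/28 ≈ 2.1786 half-lives elapse, leaving f ≈ 0.2209 of each dose.
Each bolus raises the concentration by D/Vd = 2131/249 ≈ 8.558 μg/mL.
Steady-state trough Cmin,ss = C₀·f/(1−f) ≈ 8.558 × 0.2209/0.7791 ≈ 2.426 μg/mL.

2.4 μg/mL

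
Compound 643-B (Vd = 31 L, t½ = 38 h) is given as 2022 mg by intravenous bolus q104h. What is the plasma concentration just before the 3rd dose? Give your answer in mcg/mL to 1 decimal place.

11.3 mcg/mL

f = (1/2)^(τ/t½) = (1/2)^(104/38) ≈ 0.1500.
C₀ = D/Vd = 2022/31 ≈ 65.226 mcg/mL.
Before the 3rd dose, 2 doses have been given. Superposition: Cmin = C₀·(f + f²).
≈ 65.226 × (0.1500 + 0.0225) ≈ 65.226 × 0.1725 ≈ 11.251 mcg/mL.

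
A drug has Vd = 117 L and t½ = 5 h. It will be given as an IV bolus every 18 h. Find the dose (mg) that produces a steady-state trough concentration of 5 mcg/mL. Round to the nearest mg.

τ/t½ = 18/5 ≈ 3.6, so f = (1/2)^(18/5) ≈ 0.082469.
Cmin,ss = (D/Vd)·f/(1−f), so D = Cmin,ss·Vd·(1−f)/f.
D = 5 × 117 × (1−f)/f ≈ 5 × 117 × 11.12577 ≈ 6508.58 mg.

6509 mg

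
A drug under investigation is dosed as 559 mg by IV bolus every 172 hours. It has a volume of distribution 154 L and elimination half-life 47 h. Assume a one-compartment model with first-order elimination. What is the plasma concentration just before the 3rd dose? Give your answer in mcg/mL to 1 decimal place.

f = (1/2)^(τ/t½) = (1/2)^(172/47) ≈ 0.0791.
C₀ = D/Vd = 559/154 ≈ 3.630 mcg/mL.
Before the 3rd dose, 2 doses have been given. Superposition: Cmin = C₀·(f + f²).
≈ 3.630 × (0.0791 + 0.0063) ≈ 3.630 × 0.0854 ≈ 0.310 mcg/mL.

0.3 mcg/mL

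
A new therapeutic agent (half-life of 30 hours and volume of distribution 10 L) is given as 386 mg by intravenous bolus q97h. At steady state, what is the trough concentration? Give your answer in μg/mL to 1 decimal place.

Over one 97-h interval, 97/30 ≈ 3.2333 half-lives elapse, leaving f ≈ 0.1063 of each dose.
At steady state, accumulation factor R = 1/(1 − e^(−kτ)) ≈ 1.1189.
Each bolus raises the concentration by D/Vd = 386/10 ≈ 38.600 μg/mL.
Steady-state peak Cmax,ss = C₀·R ≈ 38.600 × 1.1189 ≈ 43.190 μg/mL.
Steady-state trough Cmin,ss = Cmax,ss·f ≈ 43.190 × 0.1063 ≈ 4.591 μg/mL.

4.6 μg/mL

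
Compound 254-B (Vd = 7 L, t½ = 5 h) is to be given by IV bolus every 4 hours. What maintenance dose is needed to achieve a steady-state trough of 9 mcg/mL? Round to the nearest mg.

τ/t½ = 4/5 ≈ 0.8, so f = (1/2)^(4/5) ≈ 0.574349.
Cmin,ss = (D/Vd)·f/(1−f), so D = Cmin,ss·Vd·(1−f)/f.
D = 9 × 7 × (1−f)/f ≈ 9 × 7 × 0.74110 ≈ 46.69 mg.

47 mg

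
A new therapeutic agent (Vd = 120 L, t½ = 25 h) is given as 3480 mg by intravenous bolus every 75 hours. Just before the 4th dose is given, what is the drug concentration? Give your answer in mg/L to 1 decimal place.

4.1 mg/L

f = (1/2)^(τ/t½) = (1/2)^(75/25) ≈ 0.1250.
C₀ = D/Vd = 3480/120 ≈ 29.000 mg/L.
Before the 4th dose, 3 doses have been given. Superposition: Cmin = C₀·(f + f² + … + f^3).
≈ 29.000 × (0.1250 + 0.0156 + 0.0020) ≈ 29.000 × 0.1426 ≈ 4.135 mg/L.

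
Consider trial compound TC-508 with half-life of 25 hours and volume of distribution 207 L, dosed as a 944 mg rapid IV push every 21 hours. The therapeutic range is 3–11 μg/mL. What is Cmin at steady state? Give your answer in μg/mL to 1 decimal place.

τ/t½ = 21/25 ≈ 0.84, so fraction remaining f = (1/2)^(21/25) ≈ 0.5586.
At steady state, accumulation factor R = 1/(1 − e^(−kτ)) ≈ 2.2655.
Each bolus raises the concentration by D/Vd = 944/207 ≈ 4.560 μg/mL.
Cmax,ss = C₀/(1 − f) ≈ 4.560/0.4414 ≈ 10.331 μg/mL.
One interval later, Cmin,ss = Cmax,ss·e^(−kτ) ≈ 10.331 × 0.5586 ≈ 5.771 μg/mL.
Trough 5.8 μg/mL vs MEC 3 μg/mL: adequate.

5.8 μg/mL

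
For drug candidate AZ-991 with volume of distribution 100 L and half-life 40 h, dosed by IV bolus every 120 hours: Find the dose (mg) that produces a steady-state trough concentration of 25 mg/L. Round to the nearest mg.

17500 mg

τ/t½ = 120/40 ≈ 3, so f = (1/2)^(120/40) ≈ 0.125000.
Cmin,ss = (D/Vd)·f/(1−f), so D = Cmin,ss·Vd·(1−f)/f.
D = 25 × 100 × (1−f)/f ≈ 25 × 100 × 7.00000 ≈ 17500.00 mg.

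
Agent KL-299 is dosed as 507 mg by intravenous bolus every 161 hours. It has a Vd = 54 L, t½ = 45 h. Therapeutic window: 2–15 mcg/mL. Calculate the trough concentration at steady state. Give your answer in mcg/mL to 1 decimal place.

τ/t½ = 161/45 ≈ 3.5778, so fraction remaining f = (1/2)^(161/45) ≈ 0.0837.
Single-dose peak C₀ = D/Vd = 507/54 ≈ 9.389 mcg/mL.
Steady-state trough Cmin,ss = C₀·f/(1−f) ≈ 9.389 × 0.0837/0.9163 ≈ 0.858 mcg/mL.
Trough 0.9 mcg/mL vs MEC 2 mcg/mL: subtherapeutic.

0.9 mcg/mL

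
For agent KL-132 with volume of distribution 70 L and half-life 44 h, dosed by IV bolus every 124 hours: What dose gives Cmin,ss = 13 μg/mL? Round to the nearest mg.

τ/t½ = 124/44 ≈ 2.8182, so f = (1/2)^(124/44) ≈ 0.141789.
Cmin,ss = (D/Vd)·f/(1−f), so D = Cmin,ss·Vd·(1−f)/f.
D = 13 × 70 × (1−f)/f ≈ 13 × 70 × 6.05273 ≈ 5507.98 mg.

5508 mg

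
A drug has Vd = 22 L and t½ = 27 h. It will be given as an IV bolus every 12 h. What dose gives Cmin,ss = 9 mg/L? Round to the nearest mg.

71 mg

τ/t½ = 12/27 ≈ 0.44444, so f = (1/2)^(12/27) ≈ 0.734867.
Cmin,ss = (D/Vd)·f/(1−f), so D = Cmin,ss·Vd·(1−f)/f.
D = 9 × 22 × (1−f)/f ≈ 9 × 22 × 0.36079 ≈ 71.44 mg.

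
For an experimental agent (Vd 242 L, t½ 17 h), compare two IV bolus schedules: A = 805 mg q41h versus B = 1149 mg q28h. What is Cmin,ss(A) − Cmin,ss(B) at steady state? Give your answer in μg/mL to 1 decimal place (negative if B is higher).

-1.5 μg/mL

Regimen A: f = (1/2)^(41/17) ≈ 0.1879; Cmin,ss = (805/242)·f/(1−f) ≈ 0.770 μg/mL.
Regimen B: f = (1/2)^(28/17) ≈ 0.3193; Cmin,ss = (1149/242)·f/(1−f) ≈ 2.227 μg/mL.
Difference ≈ 0.770 − 2.227 ≈ -1.457 μg/mL.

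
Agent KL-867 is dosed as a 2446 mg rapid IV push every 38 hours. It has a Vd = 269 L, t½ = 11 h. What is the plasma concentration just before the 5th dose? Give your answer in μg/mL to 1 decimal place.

f = (1/2)^(τ/t½) = (1/2)^(38/11) ≈ 0.0912.
C₀ = D/Vd = 2446/269 ≈ 9.093 μg/mL.
Before the 5th dose, 4 doses have been given. Superposition: Cmin = C₀·(f + f² + … + f^4).
≈ 9.093 × (0.0912 + 0.0083 + 0.0008 + 0.0001) ≈ 9.093 × 0.1004 ≈ 0.913 μg/mL.

0.9 μg/mL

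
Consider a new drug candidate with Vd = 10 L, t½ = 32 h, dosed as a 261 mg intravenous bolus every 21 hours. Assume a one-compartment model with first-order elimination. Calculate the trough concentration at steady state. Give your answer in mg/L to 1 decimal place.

Over one 21-h interval, 21/32 ≈ 0.65625 half-lives elapse, leaving f ≈ 0.6345 of each dose.
At steady state, accumulation factor R = 1/(1 − e^(−kτ)) ≈ 2.7360.
Single-dose peak C₀ = D/Vd = 261/10 ≈ 26.100 mg/L.
Cmax,ss = C₀/(1 − f) ≈ 26.100/0.3655 ≈ 71.409 mg/L.
One interval later, Cmin,ss = Cmax,ss·e^(−kτ) ≈ 71.409 × 0.6345 ≈ 45.309 mg/L.

45.3 mg/L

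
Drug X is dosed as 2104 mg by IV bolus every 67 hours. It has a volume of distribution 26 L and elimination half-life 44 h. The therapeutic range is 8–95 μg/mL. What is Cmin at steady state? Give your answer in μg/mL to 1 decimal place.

Over one 67-h interval, 67/44 ≈ 1.5227 half-lives elapse, leaving f ≈ 0.3480 of each dose.
Single-dose peak C₀ = D/Vd = 2104/26 ≈ 80.923 μg/mL.
Steady-state trough Cmin,ss = C₀·f/(1−f) ≈ 80.923 × 0.3480/0.6520 ≈ 43.192 μg/mL.
Trough 43.2 μg/mL vs MEC 8 μg/mL: adequate.

43.2 μg/mL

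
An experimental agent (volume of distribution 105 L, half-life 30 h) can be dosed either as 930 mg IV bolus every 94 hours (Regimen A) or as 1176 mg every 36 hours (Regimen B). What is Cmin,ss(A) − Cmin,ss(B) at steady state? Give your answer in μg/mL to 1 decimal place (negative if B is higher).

Regimen A: f = (1/2)^(94/30) ≈ 0.1140; Cmin,ss = (930/105)·f/(1−f) ≈ 1.140 μg/mL.
Regimen B: f = (1/2)^(36/30) ≈ 0.4353; Cmin,ss = (1176/105)·f/(1−f) ≈ 8.634 μg/mL.
Difference ≈ 1.140 − 8.634 ≈ -7.494 μg/mL.

-7.5 μg/mL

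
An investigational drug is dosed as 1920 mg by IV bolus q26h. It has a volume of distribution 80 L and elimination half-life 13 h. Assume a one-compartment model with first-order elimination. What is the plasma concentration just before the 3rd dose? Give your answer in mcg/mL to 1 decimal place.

f = (1/2)^(τ/t½) = (1/2)^(26/13) ≈ 0.2500.
C₀ = D/Vd = 1920/80 ≈ 24.000 mcg/mL.
Before the 3rd dose, 2 doses have been given. Superposition: Cmin = C₀·(f + f²).
≈ 24.000 × (0.2500 + 0.0625) ≈ 24.000 × 0.3125 ≈ 7.500 mcg/mL.

7.5 mcg/mL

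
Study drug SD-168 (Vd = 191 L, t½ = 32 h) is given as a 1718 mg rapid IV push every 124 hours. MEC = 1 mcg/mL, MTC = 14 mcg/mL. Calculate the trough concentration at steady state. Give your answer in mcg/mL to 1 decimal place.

0.7 mcg/mL

Over one 124-h interval, 124/32 ≈ 3.875 half-lives elapse, leaving f ≈ 0.0682 of each dose.
At steady state, accumulation factor R = 1/(1 − e^(−kτ)) ≈ 1.0732.
Each bolus raises the concentration by D/Vd = 1718/191 ≈ 8.995 mcg/mL.
Cmax,ss = C₀/(1 − f) ≈ 8.995/0.9318 ≈ 9.653 mcg/mL.
One interval later, Cmin,ss = Cmax,ss·e^(−kτ) ≈ 9.653 × 0.0682 ≈ 0.658 mcg/mL.
Trough 0.7 mcg/mL vs MEC 1 mcg/mL: subtherapeutic.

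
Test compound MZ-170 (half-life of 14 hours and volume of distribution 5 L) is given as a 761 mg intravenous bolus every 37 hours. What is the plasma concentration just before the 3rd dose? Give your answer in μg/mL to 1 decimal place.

28.3 μg/mL

f = (1/2)^(τ/t½) = (1/2)^(37/14) ≈ 0.1601.
C₀ = D/Vd = 761/5 ≈ 152.200 μg/mL.
Before the 3rd dose, 2 doses have been given. Superposition: Cmin = C₀·(f + f²).
≈ 152.200 × (0.1601 + 0.0256) ≈ 152.200 × 0.1857 ≈ 28.264 μg/mL.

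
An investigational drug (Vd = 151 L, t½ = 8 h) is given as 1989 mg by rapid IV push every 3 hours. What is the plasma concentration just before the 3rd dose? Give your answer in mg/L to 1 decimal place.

18.0 mg/L

f = (1/2)^(τ/t½) = (1/2)^(3/8) ≈ 0.7711.
C₀ = D/Vd = 1989/151 ≈ 13.172 mg/L.
Before the 3rd dose, 2 doses have been given. Superposition: Cmin = C₀·(f + f²).
≈ 13.172 × (0.7711 + 0.5946) ≈ 13.172 × 1.3657 ≈ 17.989 mg/L.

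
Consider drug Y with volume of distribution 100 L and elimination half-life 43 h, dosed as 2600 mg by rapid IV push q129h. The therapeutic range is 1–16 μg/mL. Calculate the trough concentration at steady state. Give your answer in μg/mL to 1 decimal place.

3.7 μg/mL

The dosing interval is 3 half-lives, so f = 2^(−3) = 0.125.
Accumulation ratio R = 1/(1 − f) = 1/0.875 = 8/7.
Single-dose peak C₀ = D/Vd = 2600/100 = 26 μg/mL.
Steady-state peak Cmax,ss = C₀·R = 26 × 8/7 ≈ 29.714 μg/mL.
Steady-state trough Cmin,ss = Cmax,ss·f ≈ 29.714 × 0.125 ≈ 3.714 μg/mL.
Trough 3.7 μg/mL vs MEC 1 μg/mL: adequate.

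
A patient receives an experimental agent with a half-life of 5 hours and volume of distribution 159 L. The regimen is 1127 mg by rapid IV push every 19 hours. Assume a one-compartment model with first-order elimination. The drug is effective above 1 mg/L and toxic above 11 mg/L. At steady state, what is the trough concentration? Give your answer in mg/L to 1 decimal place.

0.5 mg/L

τ/t½ = 19/5 ≈ 3.8, so fraction remaining f = (1/2)^(19/5) ≈ 0.0718.
At steady state, accumulation factor R = 1/(1 − e^(−kτ)) ≈ 1.0774.
Single-dose peak C₀ = D/Vd = 1127/159 ≈ 7.088 mg/L.
Steady-state peak Cmax,ss = C₀·R ≈ 7.088 × 1.0774 ≈ 7.637 mg/L.
One interval later, Cmin,ss = Cmax,ss·e^(−kτ) ≈ 7.637 × 0.0718 ≈ 0.548 mg/L.
Trough 0.5 mg/L vs MEC 1 mg/L: subtherapeutic.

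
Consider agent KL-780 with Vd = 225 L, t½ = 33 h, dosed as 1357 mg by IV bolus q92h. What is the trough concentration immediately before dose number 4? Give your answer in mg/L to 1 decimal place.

f = (1/2)^(τ/t½) = (1/2)^(92/33) ≈ 0.1448.
C₀ = D/Vd = 1357/225 ≈ 6.031 mg/L.
Before the 4th dose, 3 doses have been given. Superposition: Cmin = C₀·(f + f² + … + f^3).
≈ 6.031 × (0.1448 + 0.0210 + 0.0030) ≈ 6.031 × 0.1688 ≈ 1.018 mg/L.

1.0 mg/L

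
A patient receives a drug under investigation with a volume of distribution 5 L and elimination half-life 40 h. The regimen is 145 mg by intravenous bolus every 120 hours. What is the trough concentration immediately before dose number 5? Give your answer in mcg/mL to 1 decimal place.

f = (1/2)^(τ/t½) = (1/2)^(120/40) ≈ 0.1250.
C₀ = D/Vd = 145/5 ≈ 29.000 mcg/mL.
Before the 5th dose, 4 doses have been given. Superposition: Cmin = C₀·(f + f² + … + f^4).
≈ 29.000 × (0.1250 + 0.0156 + 0.0020 + 0.0002) ≈ 29.000 × 0.1428 ≈ 4.141 mcg/mL.

4.1 mcg/mL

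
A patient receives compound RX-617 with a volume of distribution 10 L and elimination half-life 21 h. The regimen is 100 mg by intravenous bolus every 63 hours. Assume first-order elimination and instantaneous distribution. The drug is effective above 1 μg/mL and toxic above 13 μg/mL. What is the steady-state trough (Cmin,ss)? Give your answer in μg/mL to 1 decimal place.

τ = 63 h = 3 half-lives, so f = (1/2)^3 = 0.125.
At steady state, R = 1/(1 − 0.125) = 8/7.
Single-dose peak C₀ = D/Vd = 100/10 = 10 μg/mL.
Steady-state peak Cmax,ss = C₀·R = 10 × 8/7 ≈ 11.429 μg/mL.
Steady-state trough Cmin,ss = Cmax,ss·f ≈ 11.429 × 0.125 ≈ 1.429 μg/mL.
Trough 1.4 μg/mL vs MEC 1 μg/mL: adequate.

1.4 μg/mL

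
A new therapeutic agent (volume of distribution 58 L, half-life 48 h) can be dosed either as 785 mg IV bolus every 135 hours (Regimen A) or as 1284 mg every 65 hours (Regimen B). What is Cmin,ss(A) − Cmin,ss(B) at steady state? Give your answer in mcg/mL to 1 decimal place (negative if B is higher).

-12.0 mcg/mL

Regimen A: f = (1/2)^(135/48) ≈ 0.1423; Cmin,ss = (785/58)·f/(1−f) ≈ 2.245 mcg/mL.
Regimen B: f = (1/2)^(65/48) ≈ 0.3912; Cmin,ss = (1284/58)·f/(1−f) ≈ 14.225 mcg/mL.
Difference ≈ 2.245 − 14.225 ≈ -11.980 mcg/mL.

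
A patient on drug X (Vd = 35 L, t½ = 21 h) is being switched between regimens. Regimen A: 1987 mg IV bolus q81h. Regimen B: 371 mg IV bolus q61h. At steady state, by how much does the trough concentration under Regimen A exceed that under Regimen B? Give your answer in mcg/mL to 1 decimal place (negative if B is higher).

Regimen A: f = (1/2)^(81/21) ≈ 0.0690; Cmin,ss = (1987/35)·f/(1−f) ≈ 4.208 mcg/mL.
Regimen B: f = (1/2)^(61/21) ≈ 0.1335; Cmin,ss = (371/35)·f/(1−f) ≈ 1.633 mcg/mL.
Difference ≈ 4.208 − 1.633 ≈ 2.575 mcg/mL.

2.6 mcg/mL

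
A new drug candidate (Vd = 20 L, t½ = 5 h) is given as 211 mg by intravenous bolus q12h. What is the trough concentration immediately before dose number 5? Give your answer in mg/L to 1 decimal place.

f = (1/2)^(τ/t½) = (1/2)^(12/5) ≈ 0.1895.
C₀ = D/Vd = 211/20 ≈ 10.550 mg/L.
Before the 5th dose, 4 doses have been given. Superposition: Cmin = C₀·(f + f² + … + f^4).
≈ 10.550 × (0.1895 + 0.0359 + 0.0068 + 0.0013) ≈ 10.550 × 0.2335 ≈ 2.463 mg/L.

2.5 mg/L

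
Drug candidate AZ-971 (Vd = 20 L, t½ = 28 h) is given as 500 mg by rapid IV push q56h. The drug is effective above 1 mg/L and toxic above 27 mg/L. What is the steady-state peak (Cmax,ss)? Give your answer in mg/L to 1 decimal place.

33.3 mg/L

τ = 56 h = 2 half-lives, so f = (1/2)^2 = 0.25.
At steady state, R = 1/(1 − 0.25) = 4/3.
Single-dose peak C₀ = D/Vd = 500/20 = 25 mg/L.
Steady-state peak Cmax,ss = C₀·R = 25 × 4/3 ≈ 33.333 mg/L.
Peak 33.3 mg/L vs MTC 27 mg/L: exceeds toxic threshold.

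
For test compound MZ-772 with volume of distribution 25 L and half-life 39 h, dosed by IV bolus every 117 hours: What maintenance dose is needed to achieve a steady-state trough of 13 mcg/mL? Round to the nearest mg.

2275 mg

τ/t½ = 117/39 ≈ 3, so f = (1/2)^(117/39) ≈ 0.125000.
Cmin,ss = (D/Vd)·f/(1−f), so D = Cmin,ss·Vd·(1−f)/f.
D = 13 × 25 × (1−f)/f ≈ 13 × 25 × 7.00000 ≈ 2275.00 mg.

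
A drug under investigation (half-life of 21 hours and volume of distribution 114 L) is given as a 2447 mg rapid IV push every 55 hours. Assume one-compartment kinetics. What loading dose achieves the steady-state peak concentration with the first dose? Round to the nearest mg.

f = (1/2)^(55/21) ≈ 0.162775; accumulation ratio R = 1/(1−f) ≈ 1.19442.
Loading dose to hit Cmax,ss on first dose: D_load = D_maint·R ≈ 2447 × 1.19442 ≈ 2922.75 mg.

2923 mg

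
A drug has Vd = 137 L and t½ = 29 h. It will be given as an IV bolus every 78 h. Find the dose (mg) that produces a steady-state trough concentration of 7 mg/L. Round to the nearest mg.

τ/t½ = 78/29 ≈ 2.6897, so f = (1/2)^(78/29) ≈ 0.155001.
Cmin,ss = (D/Vd)·f/(1−f), so D = Cmin,ss·Vd·(1−f)/f.
D = 7 × 137 × (1−f)/f ≈ 7 × 137 × 5.45157 ≈ 5228.06 mg.

5228 mg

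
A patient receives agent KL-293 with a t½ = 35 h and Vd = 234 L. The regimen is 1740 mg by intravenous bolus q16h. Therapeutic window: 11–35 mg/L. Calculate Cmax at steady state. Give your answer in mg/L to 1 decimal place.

τ/t½ = 16/35 ≈ 0.45714, so fraction remaining f = (1/2)^(16/35) ≈ 0.7284.
At steady state, accumulation factor R = 1/(1 − e^(−kτ)) ≈ 3.6819.
Single-dose peak C₀ = D/Vd = 1740/234 ≈ 7.436 mg/L.
Steady-state peak Cmax,ss = C₀·R ≈ 7.436 × 3.6819 ≈ 27.379 mg/L.
Peak 27.4 mg/L vs MTC 35 mg/L: below toxic threshold.

27.4 mg/L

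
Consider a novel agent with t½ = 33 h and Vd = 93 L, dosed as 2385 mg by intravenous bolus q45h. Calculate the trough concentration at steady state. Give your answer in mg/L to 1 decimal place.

Over one 45-h interval, 45/33 ≈ 1.3636 half-lives elapse, leaving f ≈ 0.3886 of each dose.
Accumulation ratio R = 1/(1 − f) ≈ 1/0.6114 ≈ 1.6356.
Single-dose peak C₀ = D/Vd = 2385/93 ≈ 25.645 mg/L.
Cmax,ss = C₀/(1 − f) ≈ 25.645/0.6114 ≈ 41.945 mg/L.
One interval later, Cmin,ss = Cmax,ss·e^(−kτ) ≈ 41.945 × 0.3886 ≈ 16.300 mg/L.

16.3 mg/L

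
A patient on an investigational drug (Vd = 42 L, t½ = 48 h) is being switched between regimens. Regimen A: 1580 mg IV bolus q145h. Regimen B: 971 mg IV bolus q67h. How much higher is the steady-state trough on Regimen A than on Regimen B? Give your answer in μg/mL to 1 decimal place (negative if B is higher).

Regimen A: f = (1/2)^(145/48) ≈ 0.1232; Cmin,ss = (1580/42)·f/(1−f) ≈ 5.286 μg/mL.
Regimen B: f = (1/2)^(67/48) ≈ 0.3800; Cmin,ss = (971/42)·f/(1−f) ≈ 14.170 μg/mL.
Difference ≈ 5.286 − 14.170 ≈ -8.884 μg/mL.

-8.9 μg/mL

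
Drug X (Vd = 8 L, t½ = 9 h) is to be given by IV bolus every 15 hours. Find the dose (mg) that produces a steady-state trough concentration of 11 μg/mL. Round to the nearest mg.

191 mg

τ/t½ = 15/9 ≈ 1.6667, so f = (1/2)^(15/9) ≈ 0.314980.
Cmin,ss = (D/Vd)·f/(1−f), so D = Cmin,ss·Vd·(1−f)/f.
D = 11 × 8 × (1−f)/f ≈ 11 × 8 × 2.17480 ≈ 191.38 mg.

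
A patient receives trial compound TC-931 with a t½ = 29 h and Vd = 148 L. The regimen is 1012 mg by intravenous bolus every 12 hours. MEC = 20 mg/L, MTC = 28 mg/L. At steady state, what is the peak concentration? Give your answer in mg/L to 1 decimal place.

τ/t½ = 12/29 ≈ 0.41379, so fraction remaining f = (1/2)^(12/29) ≈ 0.7506.
At steady state, accumulation factor R = 1/(1 − e^(−kτ)) ≈ 4.0096.
Single-dose peak C₀ = D/Vd = 1012/148 ≈ 6.838 mg/L.
Steady-state peak Cmax,ss = C₀·R ≈ 6.838 × 4.0096 ≈ 27.418 mg/L.
Peak 27.4 mg/L vs MTC 28 mg/L: below toxic threshold.

27.4 mg/L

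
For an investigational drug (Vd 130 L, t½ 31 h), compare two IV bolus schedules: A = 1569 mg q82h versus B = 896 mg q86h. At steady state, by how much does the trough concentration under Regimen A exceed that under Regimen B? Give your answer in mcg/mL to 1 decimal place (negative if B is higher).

1.1 mcg/mL

Regimen A: f = (1/2)^(82/31) ≈ 0.1599; Cmin,ss = (1569/130)·f/(1−f) ≈ 2.297 mcg/mL.
Regimen B: f = (1/2)^(86/31) ≈ 0.1462; Cmin,ss = (896/130)·f/(1−f) ≈ 1.180 mcg/mL.
Difference ≈ 2.297 − 1.180 ≈ 1.117 mcg/mL.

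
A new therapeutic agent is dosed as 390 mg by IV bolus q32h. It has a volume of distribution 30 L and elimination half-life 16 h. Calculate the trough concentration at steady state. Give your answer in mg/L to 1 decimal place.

τ = 32 h = 2 half-lives, so f = (1/2)^2 = 0.25.
Accumulation ratio R = 1/(1 − f) = 1/0.75 = 4/3.
Single-dose peak C₀ = D/Vd = 390/30 = 13 mg/L.
Steady-state peak Cmax,ss = C₀·R = 13 × 4/3 ≈ 17.333 mg/L.
Steady-state trough Cmin,ss = Cmax,ss·f ≈ 17.333 × 0.25 ≈ 4.333 mg/L.

4.3 mg/L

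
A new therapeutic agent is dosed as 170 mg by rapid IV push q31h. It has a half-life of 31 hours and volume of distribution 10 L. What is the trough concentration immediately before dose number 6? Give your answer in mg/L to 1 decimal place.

f = (1/2)^(τ/t½) = (1/2)^(31/31) ≈ 0.5000.
C₀ = D/Vd = 170/10 ≈ 17.000 mg/L.
Before the 6th dose, 5 doses have been given. Superposition: Cmin = C₀·(f + f² + … + f^5).
≈ 17.000 × (0.5000 + 0.2500 + 0.1250 + 0.0625 + 0.0313) ≈ 17.000 × 0.9688 ≈ 16.470 mg/L.

16.5 mg/L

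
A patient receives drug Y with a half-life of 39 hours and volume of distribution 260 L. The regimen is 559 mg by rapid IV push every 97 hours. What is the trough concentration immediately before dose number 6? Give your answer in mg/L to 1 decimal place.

f = (1/2)^(τ/t½) = (1/2)^(97/39) ≈ 0.1784.
C₀ = D/Vd = 559/260 ≈ 2.150 mg/L.
Before the 6th dose, 5 doses have been given. Superposition: Cmin = C₀·(f + f² + … + f^5).
≈ 2.150 × (0.1784 + 0.0318 + 0.0057 + 0.0010 + 0.0002) ≈ 2.150 × 0.2171 ≈ 0.467 mg/L.

0.5 mg/L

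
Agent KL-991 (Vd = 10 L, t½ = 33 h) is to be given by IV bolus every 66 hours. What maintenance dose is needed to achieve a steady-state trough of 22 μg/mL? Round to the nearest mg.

660 mg

τ/t½ = 66/33 ≈ 2, so f = (1/2)^(66/33) ≈ 0.250000.
Cmin,ss = (D/Vd)·f/(1−f), so D = Cmin,ss·Vd·(1−f)/f.
D = 22 × 10 × (1−f)/f ≈ 22 × 10 × 3.00000 ≈ 660.00 mg.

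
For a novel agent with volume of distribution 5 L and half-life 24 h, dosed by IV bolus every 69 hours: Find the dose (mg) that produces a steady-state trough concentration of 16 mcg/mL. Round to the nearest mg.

τ/t½ = 69/24 ≈ 2.875, so f = (1/2)^(69/24) ≈ 0.136313.
Cmin,ss = (D/Vd)·f/(1−f), so D = Cmin,ss·Vd·(1−f)/f.
D = 16 × 5 × (1−f)/f ≈ 16 × 5 × 6.33606 ≈ 506.88 mg.

507 mg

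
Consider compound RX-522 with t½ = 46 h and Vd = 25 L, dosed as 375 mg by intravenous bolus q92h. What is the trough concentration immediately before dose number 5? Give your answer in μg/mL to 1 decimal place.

5.0 μg/mL

f = (1/2)^(τ/t½) = (1/2)^(92/46) ≈ 0.2500.
C₀ = D/Vd = 375/25 ≈ 15.000 μg/mL.
Before the 5th dose, 4 doses have been given. Superposition: Cmin = C₀·(f + f² + … + f^4).
≈ 15.000 × (0.2500 + 0.0625 + 0.0156 + 0.0039) ≈ 15.000 × 0.3320 ≈ 4.980 μg/mL.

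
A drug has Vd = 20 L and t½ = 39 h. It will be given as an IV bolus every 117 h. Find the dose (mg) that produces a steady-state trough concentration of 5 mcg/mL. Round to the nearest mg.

700 mg

τ/t½ = 117/39 ≈ 3, so f = (1/2)^(117/39) ≈ 0.125000.
Cmin,ss = (D/Vd)·f/(1−f), so D = Cmin,ss·Vd·(1−f)/f.
D = 5 × 20 × (1−f)/f ≈ 5 × 20 × 7.00000 ≈ 700.00 mg.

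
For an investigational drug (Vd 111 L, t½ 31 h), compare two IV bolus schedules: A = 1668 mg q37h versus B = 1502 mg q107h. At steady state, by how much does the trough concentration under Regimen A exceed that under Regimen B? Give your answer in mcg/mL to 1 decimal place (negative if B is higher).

Regimen A: f = (1/2)^(37/31) ≈ 0.4372; Cmin,ss = (1668/111)·f/(1−f) ≈ 11.673 mcg/mL.
Regimen B: f = (1/2)^(107/31) ≈ 0.0914; Cmin,ss = (1502/111)·f/(1−f) ≈ 1.361 mcg/mL.
Difference ≈ 11.673 − 1.361 ≈ 10.312 mcg/mL.

10.3 mcg/mL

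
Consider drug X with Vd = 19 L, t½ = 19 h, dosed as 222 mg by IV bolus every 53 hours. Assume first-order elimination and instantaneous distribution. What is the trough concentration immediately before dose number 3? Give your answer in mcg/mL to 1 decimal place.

1.9 mcg/mL

f = (1/2)^(τ/t½) = (1/2)^(53/19) ≈ 0.1446.
C₀ = D/Vd = 222/19 ≈ 11.684 mcg/mL.
Before the 3rd dose, 2 doses have been given. Superposition: Cmin = C₀·(f + f²).
≈ 11.684 × (0.1446 + 0.0209) ≈ 11.684 × 0.1655 ≈ 1.934 mcg/mL.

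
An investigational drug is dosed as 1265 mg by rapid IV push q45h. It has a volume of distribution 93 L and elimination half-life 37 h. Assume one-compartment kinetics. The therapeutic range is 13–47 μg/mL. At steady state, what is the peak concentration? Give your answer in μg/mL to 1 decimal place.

23.9 μg/mL

k = ln2/t½ = ln2/37 ≈ 0.018734 h⁻¹; fraction remaining f = e^(−kτ) = e^(−0.018734×45) ≈ 0.4304.
At steady state, accumulation factor R = 1/(1 − e^(−kτ)) ≈ 1.7556.
Single-dose peak C₀ = D/Vd = 1265/93 ≈ 13.602 μg/mL.
Cmax,ss = C₀/(1 − f) ≈ 13.602/0.5696 ≈ 23.880 μg/mL.
Peak 23.9 μg/mL vs MTC 47 μg/mL: below toxic threshold.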